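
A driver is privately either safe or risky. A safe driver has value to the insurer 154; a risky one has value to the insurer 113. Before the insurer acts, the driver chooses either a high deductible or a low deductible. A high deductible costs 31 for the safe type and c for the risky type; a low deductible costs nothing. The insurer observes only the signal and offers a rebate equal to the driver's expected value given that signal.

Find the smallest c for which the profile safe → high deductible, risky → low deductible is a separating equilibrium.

Under separation: high deductible → safe (pays 154); low deductible → risky (pays 113).
Safe: 154 − 31 = 123 ≥ 113 − 0 = 113. Holds regardless of c. ✓
Risky: 113 − 0 ≥ 154 − c, so c ≥ 154 − 113 = 41.

41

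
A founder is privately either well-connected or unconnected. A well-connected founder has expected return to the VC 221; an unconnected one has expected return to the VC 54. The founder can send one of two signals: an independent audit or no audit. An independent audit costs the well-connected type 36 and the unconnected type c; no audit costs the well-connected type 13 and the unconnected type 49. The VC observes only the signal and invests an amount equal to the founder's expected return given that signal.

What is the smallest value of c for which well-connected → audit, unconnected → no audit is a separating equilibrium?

Under separation: audit → well-connected (pays 221); no audit → unconnected (pays 54).
Well-connected: 221 − 36 = 185 ≥ 54 − 13 = 41. Holds regardless of c. ✓
Unconnected: 54 − 49 ≥ 221 − c, so c ≥ 221 − 5 = 216.

216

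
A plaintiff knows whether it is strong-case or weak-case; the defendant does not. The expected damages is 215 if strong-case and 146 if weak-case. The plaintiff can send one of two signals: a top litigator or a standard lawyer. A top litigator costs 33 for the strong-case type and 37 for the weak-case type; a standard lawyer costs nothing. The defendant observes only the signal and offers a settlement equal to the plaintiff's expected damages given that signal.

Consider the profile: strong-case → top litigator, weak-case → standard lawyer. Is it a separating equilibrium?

No

If types separate, top litigator earns payment 215 and standard lawyer earns 146.
Strong-case: top litigator gives 215 − 33 = 182; standard lawyer gives 146 − 0 = 146. No deviation. ✓
Weak-case: standard lawyer gives 146 − 0 = 146; top litigator gives 215 − 37 = 178. Would deviate. ✗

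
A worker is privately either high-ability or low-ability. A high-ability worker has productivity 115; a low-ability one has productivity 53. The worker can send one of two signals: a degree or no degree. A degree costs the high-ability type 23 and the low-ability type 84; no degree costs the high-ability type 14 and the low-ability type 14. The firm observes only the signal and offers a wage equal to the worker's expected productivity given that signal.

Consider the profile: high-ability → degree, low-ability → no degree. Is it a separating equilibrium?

If types separate, degree earns payment 115 and no degree earns 53.
High-ability: degree gives 115 − 23 = 92; no degree gives 53 − 14 = 39. No deviation. ✓
Low-ability: no degree gives 53 − 14 = 39; degree gives 115 − 84 = 31. No deviation. ✓
Both incentive constraints hold.

Yes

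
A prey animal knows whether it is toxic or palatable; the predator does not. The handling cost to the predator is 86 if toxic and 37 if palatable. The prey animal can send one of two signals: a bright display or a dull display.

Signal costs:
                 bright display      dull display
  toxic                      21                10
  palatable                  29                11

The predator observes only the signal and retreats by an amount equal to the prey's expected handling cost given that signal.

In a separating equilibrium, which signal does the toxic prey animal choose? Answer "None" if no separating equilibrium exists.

None

Try toxic → bright display, palatable → dull display:
  If types separate, bright display earns payment 86 and dull display earns 37.
  Toxic: bright display gives 86 − 21 = 65; dull display gives 37 − 10 = 27. No deviation. ✓
  Palatable: dull display gives 37 − 11 = 26; bright display gives 86 − 29 = 57. Would deviate. ✗
Try toxic → dull display, palatable → bright display:
  If types separate, dull display earns payment 86 and bright display earns 37.
  Toxic: dull display gives 86 − 10 = 76; bright display gives 37 − 21 = 16. No deviation. ✓
  Palatable: bright display gives 37 − 29 = 8; dull display gives 86 − 11 = 75. Would deviate. ✗
Neither assignment is incentive-compatible.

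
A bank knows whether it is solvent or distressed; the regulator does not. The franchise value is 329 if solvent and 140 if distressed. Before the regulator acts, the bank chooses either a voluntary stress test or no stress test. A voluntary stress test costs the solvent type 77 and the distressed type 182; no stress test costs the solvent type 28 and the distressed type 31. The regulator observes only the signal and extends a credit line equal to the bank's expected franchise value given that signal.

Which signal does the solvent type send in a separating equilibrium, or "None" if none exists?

None

Try solvent → stress test, distressed → no stress test:
  Under separation the regulator infers type exactly: stress test → solvent (pays 329), no stress test → distressed (pays 140).
  Solvent: stress test gives 329 − 77 = 252; no stress test gives 140 − 28 = 112. No deviation. ✓
  Distressed: no stress test gives 140 − 31 = 109; stress test gives 329 − 182 = 147. Would deviate. ✗
Try solvent → no stress test, distressed → stress test:
  Under separation the regulator infers type exactly: no stress test → solvent (pays 329), stress test → distressed (pays 140).
  Solvent: no stress test gives 329 − 28 = 301; stress test gives 140 − 77 = 63. No deviation. ✓
  Distressed: stress test gives 140 − 182 = -42; no stress test gives 329 − 31 = 298. Would deviate. ✗
Neither assignment is incentive-compatible.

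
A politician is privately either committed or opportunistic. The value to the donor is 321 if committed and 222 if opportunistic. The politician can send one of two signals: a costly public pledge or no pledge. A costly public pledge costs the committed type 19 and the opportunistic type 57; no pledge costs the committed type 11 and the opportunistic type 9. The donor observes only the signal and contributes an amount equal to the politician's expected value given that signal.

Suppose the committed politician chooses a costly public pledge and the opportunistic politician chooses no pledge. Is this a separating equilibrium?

No

If types separate, pledge earns payment 321 and no pledge earns 222.
Committed: pledge gives 321 − 19 = 302; no pledge gives 222 − 11 = 211. No deviation. ✓
Opportunistic: no pledge gives 222 − 9 = 213; pledge gives 321 − 57 = 264. Would deviate. ✗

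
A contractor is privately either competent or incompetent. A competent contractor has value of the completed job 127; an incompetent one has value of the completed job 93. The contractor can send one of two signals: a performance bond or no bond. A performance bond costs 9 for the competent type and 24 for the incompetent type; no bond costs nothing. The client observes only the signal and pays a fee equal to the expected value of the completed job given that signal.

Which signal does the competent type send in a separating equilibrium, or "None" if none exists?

None

Try competent → bond, incompetent → no bond:
  Under separation the client infers type exactly: bond → competent (pays 127), no bond → incompetent (pays 93).
  Competent: bond gives 127 − 9 = 118; no bond gives 93 − 0 = 93. No deviation. ✓
  Incompetent: no bond gives 93 − 0 = 93; bond gives 127 − 24 = 103. Would deviate. ✗
Try competent → no bond, incompetent → bond:
  Under separation the client infers type exactly: no bond → competent (pays 127), bond → incompetent (pays 93).
  Competent: no bond gives 127 − 0 = 127; bond gives 93 − 9 = 84. No deviation. ✓
  Incompetent: bond gives 93 − 24 = 69; no bond gives 127 − 0 = 127. Would deviate. ✗
Neither assignment is incentive-compatible.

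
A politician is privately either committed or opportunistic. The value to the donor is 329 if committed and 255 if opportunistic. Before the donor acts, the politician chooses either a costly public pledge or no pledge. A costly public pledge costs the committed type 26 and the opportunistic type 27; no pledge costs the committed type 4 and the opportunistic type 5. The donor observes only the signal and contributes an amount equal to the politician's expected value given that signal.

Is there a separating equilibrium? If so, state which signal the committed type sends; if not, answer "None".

None

Try committed → pledge, opportunistic → no pledge:
  If types separate, pledge earns payment 329 and no pledge earns 255.
  Committed: pledge gives 329 − 26 = 303; no pledge gives 255 − 4 = 251. No deviation. ✓
  Opportunistic: no pledge gives 255 − 5 = 250; pledge gives 329 − 27 = 302. Would deviate. ✗
Try committed → no pledge, opportunistic → pledge:
  If types separate, no pledge earns payment 329 and pledge earns 255.
  Committed: no pledge gives 329 − 4 = 325; pledge gives 255 − 26 = 229. No deviation. ✓
  Opportunistic: pledge gives 255 − 27 = 228; no pledge gives 329 − 5 = 324. Would deviate. ✗
Neither assignment is incentive-compatible.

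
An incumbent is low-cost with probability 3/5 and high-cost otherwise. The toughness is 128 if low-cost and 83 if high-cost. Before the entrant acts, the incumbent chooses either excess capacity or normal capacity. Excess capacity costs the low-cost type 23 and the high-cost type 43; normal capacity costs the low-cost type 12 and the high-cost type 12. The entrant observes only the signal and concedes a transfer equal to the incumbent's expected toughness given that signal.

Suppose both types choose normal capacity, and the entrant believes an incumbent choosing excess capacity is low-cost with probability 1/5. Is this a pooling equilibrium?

At the pooled signal (normal capacity) the entrant holds the prior 3/5 and pays 3/5·128 + 2/5·83 = 110. Off-path (excess capacity) belief 1/5 gives 1/5·128 + 4/5·83 = 92.
Low-cost: normal capacity gives 110 − 12 = 98; excess capacity gives 92 − 23 = 69. Stays. ✓
High-cost: normal capacity gives 110 − 12 = 98; excess capacity gives 92 − 43 = 49. Stays. ✓

Yes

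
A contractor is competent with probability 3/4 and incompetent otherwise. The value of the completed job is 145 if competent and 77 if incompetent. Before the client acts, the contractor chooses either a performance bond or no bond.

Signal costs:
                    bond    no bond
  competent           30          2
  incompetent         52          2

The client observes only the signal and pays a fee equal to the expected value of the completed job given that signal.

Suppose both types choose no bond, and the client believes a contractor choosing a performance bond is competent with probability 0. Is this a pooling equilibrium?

On the equilibrium path (no bond) the client holds the prior 3/4 and pays 3/4·145 + 1/4·77 = 128. Off-path (bond) belief 0 gives 0·145 + 1·77 = 77.
Competent: no bond gives 128 − 2 = 126; bond gives 77 − 30 = 47. Stays. ✓
Incompetent: no bond gives 128 − 2 = 126; bond gives 77 − 52 = 25. Stays. ✓
Beliefs are Bayes-consistent on-path and both types best-respond.

Yes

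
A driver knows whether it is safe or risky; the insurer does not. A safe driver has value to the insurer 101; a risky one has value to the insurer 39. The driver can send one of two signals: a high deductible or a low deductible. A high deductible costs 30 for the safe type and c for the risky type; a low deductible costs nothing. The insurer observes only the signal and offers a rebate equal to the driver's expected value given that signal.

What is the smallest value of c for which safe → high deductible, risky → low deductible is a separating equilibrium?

Under separation: high deductible → safe (pays 101); low deductible → risky (pays 39).
Safe: 101 − 30 = 71 ≥ 39 − 0 = 39. Holds regardless of c. ✓
Risky: 39 − 0 ≥ 101 − c, so c ≥ 101 − 39 = 62.

62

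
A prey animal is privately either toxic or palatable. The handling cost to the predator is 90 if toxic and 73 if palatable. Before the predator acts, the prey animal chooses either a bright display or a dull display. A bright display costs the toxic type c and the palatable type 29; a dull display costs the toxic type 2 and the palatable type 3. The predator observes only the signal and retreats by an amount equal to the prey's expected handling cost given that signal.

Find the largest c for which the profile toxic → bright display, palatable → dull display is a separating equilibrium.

Under separation: bright display → toxic (pays 90); dull display → palatable (pays 73).
Palatable: 73 − 3 = 70 ≥ 90 − 29 = 61. Holds regardless of c. ✓
Toxic: 90 − c ≥ 73 − 2, so c ≤ 90 − 71 = 19.

19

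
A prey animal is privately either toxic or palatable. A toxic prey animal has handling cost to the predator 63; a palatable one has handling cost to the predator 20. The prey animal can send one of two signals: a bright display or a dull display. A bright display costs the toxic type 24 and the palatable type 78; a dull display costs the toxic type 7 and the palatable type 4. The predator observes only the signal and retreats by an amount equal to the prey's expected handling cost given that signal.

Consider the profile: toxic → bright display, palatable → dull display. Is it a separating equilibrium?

Under separation the predator infers type exactly: bright display → toxic (pays 63), dull display → palatable (pays 20).
Toxic: bright display gives 63 − 24 = 39; dull display gives 20 − 7 = 13. No deviation. ✓
Palatable: dull display gives 20 − 4 = 16; bright display gives 63 − 78 = -15. No deviation. ✓
Both incentive constraints hold.

Yes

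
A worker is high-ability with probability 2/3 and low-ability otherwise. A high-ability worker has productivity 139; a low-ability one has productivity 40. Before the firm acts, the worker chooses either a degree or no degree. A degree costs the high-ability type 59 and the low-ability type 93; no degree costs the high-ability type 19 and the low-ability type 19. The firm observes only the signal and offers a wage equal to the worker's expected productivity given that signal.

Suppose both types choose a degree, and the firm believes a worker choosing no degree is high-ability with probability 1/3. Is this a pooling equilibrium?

No

At the pooled signal (degree) the firm holds the prior 2/3 and pays 2/3·139 + 1/3·40 = 106. Off-path (no degree) belief 1/3 gives 1/3·139 + 2/3·40 = 73.
High-ability: degree gives 106 − 59 = 47; no degree gives 73 − 19 = 54. Deviates. ✗
Low-ability: degree gives 106 − 93 = 13; no degree gives 73 − 19 = 54. Deviates. ✗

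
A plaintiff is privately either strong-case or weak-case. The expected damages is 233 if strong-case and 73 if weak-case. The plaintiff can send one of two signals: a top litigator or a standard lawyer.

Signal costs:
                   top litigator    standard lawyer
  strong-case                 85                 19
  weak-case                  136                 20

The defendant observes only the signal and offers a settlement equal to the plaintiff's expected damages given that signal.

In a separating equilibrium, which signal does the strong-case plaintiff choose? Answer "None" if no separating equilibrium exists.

Try strong-case → top litigator, weak-case → standard lawyer:
  If types separate, top litigator earns payment 233 and standard lawyer earns 73.
  Strong-case: top litigator gives 233 − 85 = 148; standard lawyer gives 73 − 19 = 54. No deviation. ✓
  Weak-case: standard lawyer gives 73 − 20 = 53; top litigator gives 233 − 136 = 97. Would deviate. ✗
Try strong-case → standard lawyer, weak-case → top litigator:
  If types separate, standard lawyer earns payment 233 and top litigator earns 73.
  Strong-case: standard lawyer gives 233 − 19 = 214; top litigator gives 73 − 85 = -12. No deviation. ✓
  Weak-case: top litigator gives 73 − 136 = -63; standard lawyer gives 233 − 20 = 213. Would deviate. ✗
Neither assignment is incentive-compatible.

None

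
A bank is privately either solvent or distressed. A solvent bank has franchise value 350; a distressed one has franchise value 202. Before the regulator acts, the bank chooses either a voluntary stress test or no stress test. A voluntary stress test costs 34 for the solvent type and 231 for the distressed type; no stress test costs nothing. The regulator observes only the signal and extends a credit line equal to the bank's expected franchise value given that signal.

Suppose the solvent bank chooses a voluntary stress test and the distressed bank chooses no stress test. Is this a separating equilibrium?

Under separation the regulator infers type exactly: stress test → solvent (pays 350), no stress test → distressed (pays 202).
Solvent: stress test gives 350 − 34 = 316; no stress test gives 202 − 0 = 202. No deviation. ✓
Distressed: no stress test gives 202 − 0 = 202; stress test gives 350 − 231 = 119. No deviation. ✓
Both incentive constraints hold.

Yes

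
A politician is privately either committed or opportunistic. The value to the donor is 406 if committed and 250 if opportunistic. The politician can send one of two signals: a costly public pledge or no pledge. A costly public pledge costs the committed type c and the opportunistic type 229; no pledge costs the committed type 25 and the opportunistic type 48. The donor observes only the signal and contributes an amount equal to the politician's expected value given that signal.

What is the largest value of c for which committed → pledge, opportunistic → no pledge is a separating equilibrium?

Under separation: pledge → committed (pays 406); no pledge → opportunistic (pays 250).
Opportunistic: 250 − 48 = 202 ≥ 406 − 229 = 177. Holds regardless of c. ✓
Committed: 406 − c ≥ 250 − 25, so c ≤ 406 − 225 = 181.

181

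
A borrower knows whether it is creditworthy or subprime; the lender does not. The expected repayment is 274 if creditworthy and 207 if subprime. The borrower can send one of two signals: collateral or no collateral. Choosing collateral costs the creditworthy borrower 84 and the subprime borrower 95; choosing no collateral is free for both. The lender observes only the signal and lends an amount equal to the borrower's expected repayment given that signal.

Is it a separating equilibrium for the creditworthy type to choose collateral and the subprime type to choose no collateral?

No

Under separation the lender infers type exactly: collateral → creditworthy (pays 274), no collateral → subprime (pays 207).
Creditworthy: collateral gives 274 − 84 = 190; no collateral gives 207 − 0 = 207. Would deviate. ✗
Subprime: no collateral gives 207 − 0 = 207; collateral gives 274 − 95 = 179. No deviation. ✓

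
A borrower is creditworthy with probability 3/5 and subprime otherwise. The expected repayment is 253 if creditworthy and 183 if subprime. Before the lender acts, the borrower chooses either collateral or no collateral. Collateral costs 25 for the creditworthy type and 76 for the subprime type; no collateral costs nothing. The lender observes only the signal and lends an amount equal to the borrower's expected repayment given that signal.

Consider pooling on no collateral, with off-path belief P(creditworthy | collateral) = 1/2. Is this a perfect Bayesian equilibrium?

Yes

On the equilibrium path (no collateral) the lender holds the prior 3/5 and pays 3/5·253 + 2/5·183 = 225. Off-path (collateral) belief 1/2 gives 1/2·253 + 1/2·183 = 218.
Creditworthy: no collateral gives 225 − 0 = 225; collateral gives 218 − 25 = 193. Stays. ✓
Subprime: no collateral gives 225 − 0 = 225; collateral gives 218 − 76 = 142. Stays. ✓
Beliefs are Bayes-consistent on-path and both types best-respond.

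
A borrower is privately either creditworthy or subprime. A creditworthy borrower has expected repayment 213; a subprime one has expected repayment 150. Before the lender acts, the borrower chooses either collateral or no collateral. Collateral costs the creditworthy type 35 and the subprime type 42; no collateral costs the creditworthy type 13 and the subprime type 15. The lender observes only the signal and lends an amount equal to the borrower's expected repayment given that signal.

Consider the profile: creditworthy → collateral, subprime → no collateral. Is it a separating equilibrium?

If types separate, collateral earns payment 213 and no collateral earns 150.
Creditworthy: collateral gives 213 − 35 = 178; no collateral gives 150 − 13 = 137. No deviation. ✓
Subprime: no collateral gives 150 − 15 = 135; collateral gives 213 − 42 = 171. Would deviate. ✗

No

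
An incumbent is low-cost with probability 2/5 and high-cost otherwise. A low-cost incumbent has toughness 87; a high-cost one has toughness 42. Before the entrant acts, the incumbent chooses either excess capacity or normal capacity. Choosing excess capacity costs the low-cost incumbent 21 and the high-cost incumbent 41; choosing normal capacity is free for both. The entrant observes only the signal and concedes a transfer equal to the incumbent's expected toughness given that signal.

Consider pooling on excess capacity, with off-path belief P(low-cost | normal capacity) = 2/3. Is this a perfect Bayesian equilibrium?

On the equilibrium path (excess capacity) the entrant holds the prior 2/5 and pays 2/5·87 + 3/5·42 = 60. Off-path (normal capacity) belief 2/3 gives 2/3·87 + 1/3·42 = 72.
Low-cost: excess capacity gives 60 − 21 = 39; normal capacity gives 72 − 0 = 72. Deviates. ✗
High-cost: excess capacity gives 60 − 41 = 19; normal capacity gives 72 − 0 = 72. Deviates. ✗

No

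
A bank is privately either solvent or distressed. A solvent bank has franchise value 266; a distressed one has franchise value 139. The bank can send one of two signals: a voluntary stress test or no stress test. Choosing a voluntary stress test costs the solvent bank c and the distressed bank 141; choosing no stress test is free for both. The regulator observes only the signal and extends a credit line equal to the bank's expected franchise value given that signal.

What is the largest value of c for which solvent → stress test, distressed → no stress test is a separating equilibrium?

Under separation: stress test → solvent (pays 266); no stress test → distressed (pays 139).
Distressed: 139 − 0 = 139 ≥ 266 − 141 = 125. Holds regardless of c. ✓
Solvent: 266 − c ≥ 139 − 0, so c ≤ 266 − 139 = 127.

127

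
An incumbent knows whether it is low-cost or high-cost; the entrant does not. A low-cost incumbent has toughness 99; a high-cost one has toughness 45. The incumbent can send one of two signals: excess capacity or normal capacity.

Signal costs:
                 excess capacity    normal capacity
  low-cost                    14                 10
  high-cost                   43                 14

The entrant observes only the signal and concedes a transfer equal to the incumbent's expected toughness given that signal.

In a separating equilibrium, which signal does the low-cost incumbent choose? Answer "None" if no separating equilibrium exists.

None

Try low-cost → excess capacity, high-cost → normal capacity:
  If types separate, excess capacity earns payment 99 and normal capacity earns 45.
  Low-cost: excess capacity gives 99 − 14 = 85; normal capacity gives 45 − 10 = 35. No deviation. ✓
  High-cost: normal capacity gives 45 − 14 = 31; excess capacity gives 99 − 43 = 56. Would deviate. ✗
Try low-cost → normal capacity, high-cost → excess capacity:
  If types separate, normal capacity earns payment 99 and excess capacity earns 45.
  Low-cost: normal capacity gives 99 − 10 = 89; excess capacity gives 45 − 14 = 31. No deviation. ✓
  High-cost: excess capacity gives 45 − 43 = 2; normal capacity gives 99 − 14 = 85. Would deviate. ✗
Neither assignment is incentive-compatible.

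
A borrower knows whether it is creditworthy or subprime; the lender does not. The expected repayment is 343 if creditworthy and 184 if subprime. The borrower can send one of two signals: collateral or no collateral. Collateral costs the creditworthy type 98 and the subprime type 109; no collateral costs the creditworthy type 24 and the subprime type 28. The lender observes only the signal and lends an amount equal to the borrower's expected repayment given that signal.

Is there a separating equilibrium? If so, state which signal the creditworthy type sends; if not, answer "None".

None

Try creditworthy → collateral, subprime → no collateral:
  If types separate, collateral earns payment 343 and no collateral earns 184.
  Creditworthy: collateral gives 343 − 98 = 245; no collateral gives 184 − 24 = 160. No deviation. ✓
  Subprime: no collateral gives 184 − 28 = 156; collateral gives 343 − 109 = 234. Would deviate. ✗
Try creditworthy → no collateral, subprime → collateral:
  If types separate, no collateral earns payment 343 and collateral earns 184.
  Creditworthy: no collateral gives 343 − 24 = 319; collateral gives 184 − 98 = 86. No deviation. ✓
  Subprime: collateral gives 184 − 109 = 75; no collateral gives 343 − 28 = 315. Would deviate. ✗
Neither assignment is incentive-compatible.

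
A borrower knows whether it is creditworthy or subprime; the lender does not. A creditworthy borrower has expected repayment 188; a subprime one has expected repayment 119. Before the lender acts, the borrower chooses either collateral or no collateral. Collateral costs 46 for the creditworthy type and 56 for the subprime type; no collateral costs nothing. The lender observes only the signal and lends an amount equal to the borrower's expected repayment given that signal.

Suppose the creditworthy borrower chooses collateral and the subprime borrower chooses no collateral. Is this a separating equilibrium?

If types separate, collateral earns payment 188 and no collateral earns 119.
Creditworthy: collateral gives 188 − 46 = 142; no collateral gives 119 − 0 = 119. No deviation. ✓
Subprime: no collateral gives 119 − 0 = 119; collateral gives 188 − 56 = 132. Would deviate. ✗

No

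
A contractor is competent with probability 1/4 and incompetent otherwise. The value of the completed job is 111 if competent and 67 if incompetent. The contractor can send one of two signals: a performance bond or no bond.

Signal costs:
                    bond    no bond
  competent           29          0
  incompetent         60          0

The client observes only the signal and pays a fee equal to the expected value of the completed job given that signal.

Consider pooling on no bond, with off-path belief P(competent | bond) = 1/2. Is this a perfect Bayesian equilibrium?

Yes

At the pooled signal (no bond) the client holds the prior 1/4 and pays 1/4·111 + 3/4·67 = 78. Off-path (bond) belief 1/2 gives 1/2·111 + 1/2·67 = 89.
Competent: no bond gives 78 − 0 = 78; bond gives 89 − 29 = 60. Stays. ✓
Incompetent: no bond gives 78 − 0 = 78; bond gives 89 − 60 = 29. Stays. ✓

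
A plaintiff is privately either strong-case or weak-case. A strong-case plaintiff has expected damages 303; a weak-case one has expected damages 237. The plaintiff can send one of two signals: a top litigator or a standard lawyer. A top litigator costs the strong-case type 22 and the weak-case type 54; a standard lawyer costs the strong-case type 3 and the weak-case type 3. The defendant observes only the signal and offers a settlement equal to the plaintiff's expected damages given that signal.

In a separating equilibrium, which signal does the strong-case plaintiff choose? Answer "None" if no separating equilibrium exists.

Try strong-case → top litigator, weak-case → standard lawyer:
  Under separation the defendant infers type exactly: top litigator → strong-case (pays 303), standard lawyer → weak-case (pays 237).
  Strong-case: top litigator gives 303 − 22 = 281; standard lawyer gives 237 − 3 = 234. No deviation. ✓
  Weak-case: standard lawyer gives 237 − 3 = 234; top litigator gives 303 − 54 = 249. Would deviate. ✗
Try strong-case → standard lawyer, weak-case → top litigator:
  Under separation the defendant infers type exactly: standard lawyer → strong-case (pays 303), top litigator → weak-case (pays 237).
  Strong-case: standard lawyer gives 303 − 3 = 300; top litigator gives 237 − 22 = 215. No deviation. ✓
  Weak-case: top litigator gives 237 − 54 = 183; standard lawyer gives 303 − 3 = 300. Would deviate. ✗
Neither assignment is incentive-compatible.

None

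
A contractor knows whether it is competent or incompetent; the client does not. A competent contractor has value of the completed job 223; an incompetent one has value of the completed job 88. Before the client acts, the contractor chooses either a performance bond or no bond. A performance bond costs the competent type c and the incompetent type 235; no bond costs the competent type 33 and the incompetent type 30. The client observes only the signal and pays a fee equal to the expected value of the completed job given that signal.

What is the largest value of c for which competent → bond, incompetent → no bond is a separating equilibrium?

168

Under separation: bond → competent (pays 223); no bond → incompetent (pays 88).
Incompetent: 88 − 30 = 58 ≥ 223 − 235 = -12. Holds regardless of c. ✓
Competent: 223 − c ≥ 88 − 33, so c ≤ 223 − 55 = 168.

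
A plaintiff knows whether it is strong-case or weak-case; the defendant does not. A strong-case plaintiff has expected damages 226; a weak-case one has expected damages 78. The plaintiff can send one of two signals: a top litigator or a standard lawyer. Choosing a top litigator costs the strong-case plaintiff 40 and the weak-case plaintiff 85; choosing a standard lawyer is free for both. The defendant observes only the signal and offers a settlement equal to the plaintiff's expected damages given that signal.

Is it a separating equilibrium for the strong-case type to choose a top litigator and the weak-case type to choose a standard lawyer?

No

If types separate, top litigator earns payment 226 and standard lawyer earns 78.
Strong-case: top litigator gives 226 − 40 = 186; standard lawyer gives 78 − 0 = 78. No deviation. ✓
Weak-case: standard lawyer gives 78 − 0 = 78; top litigator gives 226 − 85 = 141. Would deviate. ✗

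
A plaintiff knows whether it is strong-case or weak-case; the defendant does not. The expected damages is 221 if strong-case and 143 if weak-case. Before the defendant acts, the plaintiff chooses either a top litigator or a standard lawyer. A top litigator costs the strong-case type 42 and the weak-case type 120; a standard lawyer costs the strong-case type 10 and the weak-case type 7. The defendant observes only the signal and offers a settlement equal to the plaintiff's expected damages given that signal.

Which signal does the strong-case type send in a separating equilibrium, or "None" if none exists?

top litigator

Try strong-case → top litigator, weak-case → standard lawyer:
  If types separate, top litigator earns payment 221 and standard lawyer earns 143.
  Strong-case: top litigator gives 221 − 42 = 179; standard lawyer gives 143 − 10 = 133. No deviation. ✓
  Weak-case: standard lawyer gives 143 − 7 = 136; top litigator gives 221 − 120 = 101. No deviation. ✓
Both hold — the strong-case type sends top litigator.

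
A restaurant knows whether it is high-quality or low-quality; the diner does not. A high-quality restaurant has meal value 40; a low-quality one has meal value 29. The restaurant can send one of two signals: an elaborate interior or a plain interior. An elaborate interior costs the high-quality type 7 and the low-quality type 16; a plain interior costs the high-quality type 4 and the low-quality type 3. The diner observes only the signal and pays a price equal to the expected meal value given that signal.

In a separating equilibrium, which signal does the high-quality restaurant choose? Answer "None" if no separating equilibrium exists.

elaborate interior

Try high-quality → elaborate interior, low-quality → plain interior:
  If types separate, elaborate interior earns payment 40 and plain interior earns 29.
  High-quality: elaborate interior gives 40 − 7 = 33; plain interior gives 29 − 4 = 25. No deviation. ✓
  Low-quality: plain interior gives 29 − 3 = 26; elaborate interior gives 40 − 16 = 24. No deviation. ✓
Both hold — the high-quality type sends elaborate interior.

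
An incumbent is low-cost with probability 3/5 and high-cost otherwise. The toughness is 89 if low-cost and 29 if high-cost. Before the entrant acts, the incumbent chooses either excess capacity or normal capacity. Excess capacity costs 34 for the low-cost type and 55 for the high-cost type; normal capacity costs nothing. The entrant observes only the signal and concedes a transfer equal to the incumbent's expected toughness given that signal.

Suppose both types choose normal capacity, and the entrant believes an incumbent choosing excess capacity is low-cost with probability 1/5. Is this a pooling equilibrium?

Yes

On the equilibrium path (normal capacity) the entrant holds the prior 3/5 and pays 3/5·89 + 2/5·29 = 65. Off-path (excess capacity) belief 1/5 gives 1/5·89 + 4/5·29 = 41.
Low-cost: normal capacity gives 65 − 0 = 65; excess capacity gives 41 − 34 = 7. Stays. ✓
High-cost: normal capacity gives 65 − 0 = 65; excess capacity gives 41 − 55 = -14. Stays. ✓
Beliefs are Bayes-consistent on-path and both types best-respond.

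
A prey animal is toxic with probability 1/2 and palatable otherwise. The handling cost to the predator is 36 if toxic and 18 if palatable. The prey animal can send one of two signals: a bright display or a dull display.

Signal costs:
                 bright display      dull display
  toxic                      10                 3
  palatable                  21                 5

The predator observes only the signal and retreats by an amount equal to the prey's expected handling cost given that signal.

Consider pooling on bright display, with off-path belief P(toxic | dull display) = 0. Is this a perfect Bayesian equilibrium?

No

At the pooled signal (bright display) the predator holds the prior 1/2 and pays 1/2·36 + 1/2·18 = 27. Off-path (dull display) belief 0 gives 0·36 + 1·18 = 18.
Toxic: bright display gives 27 − 10 = 17; dull display gives 18 − 3 = 15. Stays. ✓
Palatable: bright display gives 27 − 21 = 6; dull display gives 18 − 5 = 13. Deviates. ✗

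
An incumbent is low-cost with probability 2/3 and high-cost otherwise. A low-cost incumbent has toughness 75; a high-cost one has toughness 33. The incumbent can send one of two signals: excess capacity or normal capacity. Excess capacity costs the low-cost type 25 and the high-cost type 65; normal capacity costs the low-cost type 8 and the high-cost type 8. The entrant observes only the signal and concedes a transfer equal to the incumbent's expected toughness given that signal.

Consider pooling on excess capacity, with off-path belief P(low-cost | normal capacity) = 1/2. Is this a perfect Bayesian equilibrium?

No

On the equilibrium path (excess capacity) the entrant holds the prior 2/3 and pays 2/3·75 + 1/3·33 = 61. Off-path (normal capacity) belief 1/2 gives 1/2·75 + 1/2·33 = 54.
Low-cost: excess capacity gives 61 − 25 = 36; normal capacity gives 54 − 8 = 46. Deviates. ✗
High-cost: excess capacity gives 61 − 65 = -4; normal capacity gives 54 − 8 = 46. Deviates. ✗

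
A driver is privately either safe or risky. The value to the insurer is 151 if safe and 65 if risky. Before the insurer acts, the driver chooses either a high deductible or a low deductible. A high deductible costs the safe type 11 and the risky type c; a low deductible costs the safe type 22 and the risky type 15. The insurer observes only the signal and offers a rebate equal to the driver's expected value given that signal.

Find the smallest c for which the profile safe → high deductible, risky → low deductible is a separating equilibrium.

Under separation: high deductible → safe (pays 151); low deductible → risky (pays 65).
Safe: 151 − 11 = 140 ≥ 65 − 22 = 43. Holds regardless of c. ✓
Risky: 65 − 15 ≥ 151 − c, so c ≥ 151 − 50 = 101.

101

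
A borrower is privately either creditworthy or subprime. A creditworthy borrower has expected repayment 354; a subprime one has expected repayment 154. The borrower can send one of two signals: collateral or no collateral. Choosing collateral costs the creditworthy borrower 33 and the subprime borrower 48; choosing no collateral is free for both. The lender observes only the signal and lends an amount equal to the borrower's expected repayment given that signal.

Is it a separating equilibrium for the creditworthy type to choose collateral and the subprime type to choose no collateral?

No

Under separation the lender infers type exactly: collateral → creditworthy (pays 354), no collateral → subprime (pays 154).
Creditworthy: collateral gives 354 − 33 = 321; no collateral gives 154 − 0 = 154. No deviation. ✓
Subprime: no collateral gives 154 − 0 = 154; collateral gives 354 − 48 = 306. Would deviate. ✗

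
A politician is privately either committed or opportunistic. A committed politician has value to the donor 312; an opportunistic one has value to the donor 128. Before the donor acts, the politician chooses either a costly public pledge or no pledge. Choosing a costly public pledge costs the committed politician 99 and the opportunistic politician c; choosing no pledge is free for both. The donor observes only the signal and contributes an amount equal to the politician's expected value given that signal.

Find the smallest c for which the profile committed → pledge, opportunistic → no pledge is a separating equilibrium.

184

Under separation: pledge → committed (pays 312); no pledge → opportunistic (pays 128).
Committed: 312 − 99 = 213 ≥ 128 − 0 = 128. Holds regardless of c. ✓
Opportunistic: 128 − 0 ≥ 312 − c, so c ≥ 312 − 128 = 184.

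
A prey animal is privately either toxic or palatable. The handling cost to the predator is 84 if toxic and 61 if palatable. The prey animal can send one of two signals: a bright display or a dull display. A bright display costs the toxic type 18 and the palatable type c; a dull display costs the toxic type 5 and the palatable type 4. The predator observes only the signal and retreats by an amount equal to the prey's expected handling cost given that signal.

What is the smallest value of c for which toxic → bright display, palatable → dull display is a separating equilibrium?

Under separation: bright display → toxic (pays 84); dull display → palatable (pays 61).
Toxic: 84 − 18 = 66 ≥ 61 − 5 = 56. Holds regardless of c. ✓
Palatable: 61 − 4 ≥ 84 − c, so c ≥ 84 − 57 = 27.

27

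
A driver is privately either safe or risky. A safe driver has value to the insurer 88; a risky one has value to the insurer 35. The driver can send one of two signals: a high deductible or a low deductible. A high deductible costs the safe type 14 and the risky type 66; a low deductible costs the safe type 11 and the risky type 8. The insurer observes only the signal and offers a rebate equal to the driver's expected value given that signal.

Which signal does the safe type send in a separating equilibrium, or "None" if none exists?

high deductible

Try safe → high deductible, risky → low deductible:
  Under separation the insurer infers type exactly: high deductible → safe (pays 88), low deductible → risky (pays 35).
  Safe: high deductible gives 88 − 14 = 74; low deductible gives 35 − 11 = 24. No deviation. ✓
  Risky: low deductible gives 35 − 8 = 27; high deductible gives 88 − 66 = 22. No deviation. ✓
Both hold — the safe type sends high deductible.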